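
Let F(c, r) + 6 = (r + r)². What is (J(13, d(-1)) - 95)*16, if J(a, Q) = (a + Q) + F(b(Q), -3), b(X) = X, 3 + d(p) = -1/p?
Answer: -864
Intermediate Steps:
d(p) = -3 - 1/p
F(c, r) = -6 + 4*r² (F(c, r) = -6 + (r + r)² = -6 + (2*r)² = -6 + 4*r²)
J(a, Q) = 30 + Q + a (J(a, Q) = (a + Q) + (-6 + 4*(-3)²) = (Q + a) + (-6 + 4*9) = (Q + a) + (-6 + 36) = (Q + a) + 30 = 30 + Q + a)
(J(13, d(-1)) - 95)*16 = ((30 + (-3 - 1/(-1)) + 13) - 95)*16 = ((30 + (-3 - 1*(-1)) + 13) - 95)*16 = ((30 + (-3 + 1) + 13) - 95)*16 = ((30 - 2 + 13) - 95)*16 = (41 - 95)*16 = -54*16 = -864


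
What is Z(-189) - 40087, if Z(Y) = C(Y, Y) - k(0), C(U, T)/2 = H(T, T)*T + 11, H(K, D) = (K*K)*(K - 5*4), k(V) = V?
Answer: 2821990377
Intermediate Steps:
H(K, D) = K²*(-20 + K) (H(K, D) = K²*(K - 20) = K²*(-20 + K))
C(U, T) = 22 + 2*T³*(-20 + T) (C(U, T) = 2*((T²*(-20 + T))*T + 11) = 2*(T³*(-20 + T) + 11) = 2*(11 + T³*(-20 + T)) = 22 + 2*T³*(-20 + T))
Z(Y) = 22 + 2*Y³*(-20 + Y) (Z(Y) = (22 + 2*Y³*(-20 + Y)) - 1*0 = (22 + 2*Y³*(-20 + Y)) + 0 = 22 + 2*Y³*(-20 + Y))
Z(-189) - 40087 = (22 + 2*(-189)³*(-20 - 189)) - 40087 = (22 + 2*(-6751269)*(-209)) - 40087 = (22 + 2822030442) - 40087 = 2822030464 - 40087 = 2821990377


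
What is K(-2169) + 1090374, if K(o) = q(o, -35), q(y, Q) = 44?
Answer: 1090418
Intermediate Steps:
K(o) = 44
K(-2169) + 1090374 = 44 + 1090374 = 1090418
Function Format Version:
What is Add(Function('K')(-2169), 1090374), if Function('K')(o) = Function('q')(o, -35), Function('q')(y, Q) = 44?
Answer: 1090418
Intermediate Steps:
Function('K')(o) = 44
Add(Function('K')(-2169), 1090374) = Add(44, 1090374) = 1090418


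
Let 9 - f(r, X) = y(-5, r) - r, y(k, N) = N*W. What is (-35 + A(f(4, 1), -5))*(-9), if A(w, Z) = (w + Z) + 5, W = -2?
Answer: 126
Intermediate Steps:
y(k, N) = -2*N (y(k, N) = N*(-2) = -2*N)
f(r, X) = 9 + 3*r (f(r, X) = 9 - (-2*r - r) = 9 - (-3)*r = 9 + 3*r)
A(w, Z) = 5 + Z + w (A(w, Z) = (Z + w) + 5 = 5 + Z + w)
(-35 + A(f(4, 1), -5))*(-9) = (-35 + (5 - 5 + (9 + 3*4)))*(-9) = (-35 + (5 - 5 + (9 + 12)))*(-9) = (-35 + (5 - 5 + 21))*(-9) = (-35 + 21)*(-9) = -14*(-9) = 126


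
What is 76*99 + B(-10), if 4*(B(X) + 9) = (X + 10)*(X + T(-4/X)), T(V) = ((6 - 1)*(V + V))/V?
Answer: 7515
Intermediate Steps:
T(V) = 10 (T(V) = (5*(2*V))/V = (10*V)/V = 10)
B(X) = -9 + (10 + X)**2/4 (B(X) = -9 + ((X + 10)*(X + 10))/4 = -9 + ((10 + X)*(10 + X))/4 = -9 + (10 + X)**2/4)
76*99 + B(-10) = 76*99 + (16 + 5*(-10) + (1/4)*(-10)**2) = 7524 + (16 - 50 + (1/4)*100) = 7524 + (16 - 50 + 25) = 7524 - 9 = 7515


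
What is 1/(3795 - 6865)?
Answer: -1/3070 ≈ -0.00032573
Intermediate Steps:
1/(3795 - 6865) = 1/(-3070) = -1/3070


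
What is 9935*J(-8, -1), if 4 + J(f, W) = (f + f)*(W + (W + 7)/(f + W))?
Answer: 675580/3 ≈ 2.2519e+5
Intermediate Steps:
J(f, W) = -4 + 2*f*(W + (7 + W)/(W + f)) (J(f, W) = -4 + (f + f)*(W + (W + 7)/(f + W)) = -4 + (2*f)*(W + (7 + W)/(W + f)) = -4 + 2*f*(W + (7 + W)/(W + f)))
9935*J(-8, -1) = 9935*(2*(-2*(-1) + 5*(-8) - 1*(-8) - 1*(-8)² - 8*(-1)²)/(-1 - 8)) = 9935*(2*(2 - 40 + 8 - 1*64 - 8*1)/(-9)) = 9935*(2*(-⅑)*(2 - 40 + 8 - 64 - 8)) = 9935*(2*(-⅑)*(-102)) = 9935*(68/3) = 675580/3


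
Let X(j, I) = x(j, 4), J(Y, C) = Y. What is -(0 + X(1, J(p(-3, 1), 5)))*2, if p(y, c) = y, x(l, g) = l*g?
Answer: -8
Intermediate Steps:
x(l, g) = g*l
X(j, I) = 4*j
-(0 + X(1, J(p(-3, 1), 5)))*2 = -(0 + 4*1)*2 = -(0 + 4)*2 = -4*2 = -1*8 = -8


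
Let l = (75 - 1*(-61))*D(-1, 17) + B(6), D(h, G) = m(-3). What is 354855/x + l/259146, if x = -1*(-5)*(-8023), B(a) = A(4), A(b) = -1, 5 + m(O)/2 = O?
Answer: -18409316837/2079128358 ≈ -8.8543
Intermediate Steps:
m(O) = -10 + 2*O
D(h, G) = -16 (D(h, G) = -10 + 2*(-3) = -10 - 6 = -16)
B(a) = -1
l = -2177 (l = (75 - 1*(-61))*(-16) - 1 = (75 + 61)*(-16) - 1 = 136*(-16) - 1 = -2176 - 1 = -2177)
x = -40115 (x = 5*(-8023) = -40115)
354855/x + l/259146 = 354855/(-40115) - 2177/259146 = 354855*(-1/40115) - 2177*1/259146 = -70971/8023 - 2177/259146 = -18409316837/2079128358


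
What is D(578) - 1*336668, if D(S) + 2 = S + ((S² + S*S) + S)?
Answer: 332654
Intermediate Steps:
D(S) = -2 + 2*S + 2*S² (D(S) = -2 + (S + ((S² + S*S) + S)) = -2 + (S + ((S² + S²) + S)) = -2 + (S + (2*S² + S)) = -2 + (S + (S + 2*S²)) = -2 + (2*S + 2*S²) = -2 + 2*S + 2*S²)
D(578) - 1*336668 = (-2 + 2*578 + 2*578²) - 1*336668 = (-2 + 1156 + 2*334084) - 336668 = (-2 + 1156 + 668168) - 336668 = 669322 - 336668 = 332654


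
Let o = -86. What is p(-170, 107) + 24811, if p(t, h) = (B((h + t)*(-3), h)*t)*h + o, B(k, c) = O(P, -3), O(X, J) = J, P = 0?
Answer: 79295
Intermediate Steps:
B(k, c) = -3
p(t, h) = -86 - 3*h*t (p(t, h) = (-3*t)*h - 86 = -3*h*t - 86 = -86 - 3*h*t)
p(-170, 107) + 24811 = (-86 - 3*107*(-170)) + 24811 = (-86 + 54570) + 24811 = 54484 + 24811 = 79295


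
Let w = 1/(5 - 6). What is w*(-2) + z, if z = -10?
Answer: -8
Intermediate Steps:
w = -1 (w = 1/(-1) = -1)
w*(-2) + z = -1*(-2) - 10 = 2 - 10 = -8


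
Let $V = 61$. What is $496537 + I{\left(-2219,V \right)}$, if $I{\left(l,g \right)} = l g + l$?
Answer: $358959$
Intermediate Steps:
$I{\left(l,g \right)} = l + g l$ ($I{\left(l,g \right)} = g l + l = l + g l$)
$496537 + I{\left(-2219,V \right)} = 496537 - 2219 \left(1 + 61\right) = 496537 - 137578 = 358959$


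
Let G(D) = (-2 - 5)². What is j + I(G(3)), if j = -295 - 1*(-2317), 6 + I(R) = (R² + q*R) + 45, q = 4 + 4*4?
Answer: 5442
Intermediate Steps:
q = 20 (q = 4 + 16 = 20)
G(D) = 49 (G(D) = (-7)² = 49)
I(R) = 39 + R² + 20*R (I(R) = -6 + ((R² + 20*R) + 45) = -6 + (45 + R² + 20*R) = 39 + R² + 20*R)
j = 2022 (j = -295 + 2317 = 2022)
j + I(G(3)) = 2022 + (39 + 49² + 20*49) = 2022 + (39 + 2401 + 980) = 2022 + 3420 = 5442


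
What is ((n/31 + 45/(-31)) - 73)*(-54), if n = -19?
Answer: 125658/31 ≈ 4053.5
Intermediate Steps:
((n/31 + 45/(-31)) - 73)*(-54) = ((-19/31 + 45/(-31)) - 73)*(-54) = ((-19*1/31 + 45*(-1/31)) - 73)*(-54) = ((-19/31 - 45/31) - 73)*(-54) = (-64/31 - 73)*(-54) = -2327/31*(-54) = 125658/31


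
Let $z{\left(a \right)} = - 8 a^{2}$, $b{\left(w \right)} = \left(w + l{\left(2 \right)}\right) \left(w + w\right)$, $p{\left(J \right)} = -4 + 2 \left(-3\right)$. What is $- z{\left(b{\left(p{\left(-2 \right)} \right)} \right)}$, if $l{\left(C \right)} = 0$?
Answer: $320000$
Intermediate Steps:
$p{\left(J \right)} = -10$ ($p{\left(J \right)} = -4 - 6 = -10$)
$b{\left(w \right)} = 2 w^{2}$ ($b{\left(w \right)} = \left(w + 0\right) \left(w + w\right) = w 2 w = 2 w^{2}$)
$- z{\left(b{\left(p{\left(-2 \right)} \right)} \right)} = - \left(-8\right) \left(2 \left(-10\right)^{2}\right)^{2} = - \left(-8\right) \left(2 \cdot 100\right)^{2} = - \left(-8\right) 200^{2} = - \left(-8\right) 40000 = \left(-1\right) \left(-320000\right) = 320000$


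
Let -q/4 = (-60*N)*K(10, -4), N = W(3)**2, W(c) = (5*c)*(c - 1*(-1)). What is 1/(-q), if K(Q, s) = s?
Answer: 1/3456000 ≈ 2.8935e-7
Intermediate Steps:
W(c) = 5*c*(1 + c) (W(c) = (5*c)*(c + 1) = (5*c)*(1 + c) = 5*c*(1 + c))
N = 3600 (N = (5*3*(1 + 3))**2 = (5*3*4)**2 = 60**2 = 3600)
q = -3456000 (q = -4*(-60*3600)*(-4) = -(-864000)*(-4) = -4*864000 = -3456000)
1/(-q) = 1/(-1*(-3456000)) = 1/3456000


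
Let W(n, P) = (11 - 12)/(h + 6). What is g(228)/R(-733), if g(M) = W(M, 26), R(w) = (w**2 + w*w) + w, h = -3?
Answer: -1/3221535 ≈ -3.1041e-7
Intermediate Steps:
R(w) = w + 2*w**2 (R(w) = (w**2 + w**2) + w = 2*w**2 + w = w + 2*w**2)
W(n, P) = -1/3 (W(n, P) = (11 - 12)/(-3 + 6) = -1/3)
g(M) = -1/3
g(228)/R(-733) = -(-1/(733*(1 + 2*(-733))))/3 = -(-1/(733*(1 - 1466)))/3 = -1/(3*((-733*(-1465)))) = -1/3/1073845 = -1/3*1/1073845 = -1/3221535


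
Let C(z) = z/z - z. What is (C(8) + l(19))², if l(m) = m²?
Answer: 125316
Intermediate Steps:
C(z) = 1 - z
(C(8) + l(19))² = ((1 - 1*8) + 19²)² = ((1 - 8) + 361)² = (-7 + 361)² = 354² = 125316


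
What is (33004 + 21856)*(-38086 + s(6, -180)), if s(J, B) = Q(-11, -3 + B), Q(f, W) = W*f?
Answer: -1978964780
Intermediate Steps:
s(J, B) = 33 - 11*B (s(J, B) = (-3 + B)*(-11) = 33 - 11*B)
(33004 + 21856)*(-38086 + s(6, -180)) = (33004 + 21856)*(-38086 + (33 - 11*(-180))) = 54860*(-38086 + (33 + 1980)) = 54860*(-38086 + 2013) = 54860*(-36073) = -1978964780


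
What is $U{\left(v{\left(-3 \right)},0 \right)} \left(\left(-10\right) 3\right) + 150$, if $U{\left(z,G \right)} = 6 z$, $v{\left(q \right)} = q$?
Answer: $690$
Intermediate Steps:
$U{\left(v{\left(-3 \right)},0 \right)} \left(\left(-10\right) 3\right) + 150 = 6 \left(-3\right) \left(\left(-10\right) 3\right) + 150 = \left(-18\right) \left(-30\right) + 150 = 540 + 150 = 690$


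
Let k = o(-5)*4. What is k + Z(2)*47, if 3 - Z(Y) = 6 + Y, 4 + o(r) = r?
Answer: -271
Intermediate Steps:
o(r) = -4 + r
k = -36 (k = (-4 - 5)*4 = -9*4 = -36)
Z(Y) = -3 - Y (Z(Y) = 3 - (6 + Y) = 3 + (-6 - Y) = -3 - Y)
k + Z(2)*47 = -36 + (-3 - 1*2)*47 = -36 + (-3 - 2)*47 = -36 - 5*47 = -36 - 235 = -271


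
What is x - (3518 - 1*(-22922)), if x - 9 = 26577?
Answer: 146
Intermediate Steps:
x = 26586 (x = 9 + 26577 = 26586)
x - (3518 - 1*(-22922)) = 26586 - (3518 - 1*(-22922)) = 26586 - (3518 + 22922) = 26586 - 1*26440 = 26586 - 26440 = 146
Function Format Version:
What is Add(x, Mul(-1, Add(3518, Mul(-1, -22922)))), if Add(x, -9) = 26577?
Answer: 146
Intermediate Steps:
x = 26586 (x = Add(9, 26577) = 26586)
Add(x, Mul(-1, Add(3518, Mul(-1, -22922)))) = Add(26586, Mul(-1, Add(3518, Mul(-1, -22922)))) = Add(26586, Mul(-1, Add(3518, 22922))) = Add(26586, Mul(-1, 26440)) = Add(26586, -26440) = 146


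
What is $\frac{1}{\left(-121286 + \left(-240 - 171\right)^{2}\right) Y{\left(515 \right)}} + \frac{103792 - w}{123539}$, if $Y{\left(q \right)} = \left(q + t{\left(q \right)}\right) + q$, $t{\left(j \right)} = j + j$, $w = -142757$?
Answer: $\frac{24193385050439}{12122647345900} \approx 1.9957$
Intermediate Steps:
$t{\left(j \right)} = 2 j$
$Y{\left(q \right)} = 4 q$ ($Y{\left(q \right)} = \left(q + 2 q\right) + q = 3 q + q = 4 q$)
$\frac{1}{\left(-121286 + \left(-240 - 171\right)^{2}\right) Y{\left(515 \right)}} + \frac{103792 - w}{123539} = \frac{1}{\left(-121286 + \left(-240 - 171\right)^{2}\right) 4 \cdot 515} + \frac{103792 - -142757}{123539} = \frac{1}{\left(-121286 + \left(-411\right)^{2}\right) 2060} + \left(103792 + 142757\right) \frac{1}{123539} = \frac{1}{-121286 + 168921} \cdot \frac{1}{2060} + 246549 \cdot \frac{1}{123539} = \frac{1}{47635} \cdot \frac{1}{2060} + \frac{246549}{123539} = \frac{1}{98128100} + \frac{246549}{123539} = \frac{24193385050439}{12122647345900}$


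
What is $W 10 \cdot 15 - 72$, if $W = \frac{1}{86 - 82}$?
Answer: $- \frac{69}{2} \approx -34.5$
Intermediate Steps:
$W = \frac{1}{4} \approx 0.25$
$W 10 \cdot 15 - 72 = \frac{10 \cdot 15}{4} - 72 = \frac{1}{4} \cdot 150 - 72 = \frac{75}{2} - 72 = - \frac{69}{2}$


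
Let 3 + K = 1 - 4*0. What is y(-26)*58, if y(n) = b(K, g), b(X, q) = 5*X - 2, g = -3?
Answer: -696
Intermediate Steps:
K = -2 (K = -3 + (1 - 4*0) = -3 + (1 + 0) = -3 + 1 = -2)
b(X, q) = -2 + 5*X
y(n) = -12 (y(n) = -2 + 5*(-2) = -2 - 10 = -12)
y(-26)*58 = -12*58 = -696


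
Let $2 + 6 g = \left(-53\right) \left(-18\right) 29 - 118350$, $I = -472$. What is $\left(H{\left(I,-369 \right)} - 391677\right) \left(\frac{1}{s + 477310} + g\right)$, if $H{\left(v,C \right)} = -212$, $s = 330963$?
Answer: $\frac{14362544776299404}{2424819} \approx 5.9231 \cdot 10^{9}$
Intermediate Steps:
$g = - \frac{45343}{3}$ ($g = - \frac{1}{3} + \frac{\left(-53\right) \left(-18\right) 29 - 118350}{6} = - \frac{1}{3} + \frac{954 \cdot 29 - 118350}{6} = - \frac{1}{3} + \frac{27666 - 118350}{6} = - \frac{1}{3} + \frac{1}{6} \left(-90684\right) = - \frac{1}{3} - 15114 = - \frac{45343}{3} \approx -15114.0$)
$\left(H{\left(I,-369 \right)} - 391677\right) \left(\frac{1}{s + 477310} + g\right) = \left(-212 - 391677\right) \left(\frac{1}{330963 + 477310} - \frac{45343}{3}\right) = - 391889 \left(\frac{1}{808273} - \frac{45343}{3}\right) = \left(-391889\right) \left(- \frac{36649522636}{2424819}\right) = \frac{14362544776299404}{2424819}$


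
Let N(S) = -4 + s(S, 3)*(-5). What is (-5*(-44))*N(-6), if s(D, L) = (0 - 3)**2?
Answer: -10780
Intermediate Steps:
s(D, L) = 9 (s(D, L) = (-3)**2 = 9)
N(S) = -49 (N(S) = -4 + 9*(-5) = -4 - 45 = -49)
(-5*(-44))*N(-6) = -5*(-44)*(-49) = 220*(-49) = -10780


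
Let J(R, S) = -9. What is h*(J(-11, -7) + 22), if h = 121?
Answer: 1573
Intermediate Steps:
h*(J(-11, -7) + 22) = 121*(-9 + 22) = 121*13 = 1573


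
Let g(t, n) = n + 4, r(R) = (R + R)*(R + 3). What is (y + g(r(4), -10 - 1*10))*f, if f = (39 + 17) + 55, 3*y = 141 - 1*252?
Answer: -5883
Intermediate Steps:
r(R) = 2*R*(3 + R) (r(R) = (2*R)*(3 + R) = 2*R*(3 + R))
g(t, n) = 4 + n
y = -37 (y = (141 - 1*252)/3 = (141 - 252)/3 = (⅓)*(-111) = -37)
f = 111 (f = 56 + 55 = 111)
(y + g(r(4), -10 - 1*10))*f = (-37 + (4 + (-10 - 1*10)))*111 = (-37 + (4 + (-10 - 10)))*111 = (-37 + (4 - 20))*111 = (-37 - 16)*111 = -53*111 = -5883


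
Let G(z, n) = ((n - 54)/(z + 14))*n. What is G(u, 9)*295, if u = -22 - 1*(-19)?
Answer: -119475/11 ≈ -10861.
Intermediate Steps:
u = -3 (u = -22 + 19 = -3)
G(z, n) = n*(-54 + n)/(14 + z) (G(z, n) = ((-54 + n)/(14 + z))*n = n*(-54 + n)/(14 + z))
G(u, 9)*295 = (9*(-54 + 9)/(14 - 3))*295 = (9*(-45)/11)*295 = (9*(1/11)*(-45))*295 = -405/11*295 = -119475/11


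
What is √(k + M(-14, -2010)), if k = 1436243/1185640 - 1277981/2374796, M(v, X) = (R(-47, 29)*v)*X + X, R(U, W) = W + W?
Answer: √201927477428063479925276145730/351956641180 ≈ 1276.8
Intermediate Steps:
R(U, W) = 2*W
M(v, X) = X + 58*X*v (M(v, X) = ((2*29)*v)*X + X = (58*v)*X + X = 58*X*v + X = X + 58*X*v)
k = 473889684647/703913282360 (k = 1436243*(1/1185640) - 1277981*1/2374796 = 1436243/1185640 - 1277981/2374796 = 473889684647/703913282360 ≈ 0.67322)
√(k + M(-14, -2010)) = √(473889684647/703913282360 - 2010*(1 + 58*(-14))) = √(473889684647/703913282360 - 2010*(1 - 812)) = √(473889684647/703913282360 - 2010*(-811)) = √(473889684647/703913282360 + 1630110) = √(1147456554597544247/703913282360) = √201927477428063479925276145730/351956641180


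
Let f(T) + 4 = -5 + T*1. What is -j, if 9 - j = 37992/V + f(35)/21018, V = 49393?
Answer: -4271739296/519071037 ≈ -8.2296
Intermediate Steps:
f(T) = -9 + T (f(T) = -4 + (-5 + T*1) = -4 + (-5 + T) = -9 + T)
j = 4271739296/519071037 (j = 9 - (37992/49393 + (-9 + 35)/21018) = 9 - (37992*(1/49393) + 26*(1/21018)) = 9 - (37992/49393 + 13/10509) = 9 - 1*399900037/519071037 = 9 - 399900037/519071037 = 4271739296/519071037 ≈ 8.2296)
-j = -1*4271739296/519071037 = -4271739296/519071037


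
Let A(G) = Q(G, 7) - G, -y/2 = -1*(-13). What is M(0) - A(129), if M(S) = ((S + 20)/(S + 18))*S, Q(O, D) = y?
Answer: 155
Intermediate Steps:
y = -26 (y = -(-2)*(-13) = -2*13 = -26)
Q(O, D) = -26
M(S) = S*(20 + S)/(18 + S) (M(S) = ((20 + S)/(18 + S))*S = S*(20 + S)/(18 + S))
A(G) = -26 - G
M(0) - A(129) = 0*(20 + 0)/(18 + 0) - (-26 - 1*129) = 0*20/18 - (-26 - 129) = 0*(1/18)*20 - 1*(-155) = 0 + 155 = 155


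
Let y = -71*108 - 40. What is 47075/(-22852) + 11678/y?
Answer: -157429939/44035804 ≈ -3.5750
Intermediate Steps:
y = -7708 (y = -7668 - 40 = -7708)
47075/(-22852) + 11678/y = 47075/(-22852) + 11678/(-7708) = 47075*(-1/22852) + 11678*(-1/7708) = -47075/22852 - 5839/3854 = -157429939/44035804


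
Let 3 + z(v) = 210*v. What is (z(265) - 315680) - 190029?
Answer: -450062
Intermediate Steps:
z(v) = -3 + 210*v
(z(265) - 315680) - 190029 = ((-3 + 210*265) - 315680) - 190029 = ((-3 + 55650) - 315680) - 190029 = (55647 - 315680) - 190029 = -260033 - 190029 = -450062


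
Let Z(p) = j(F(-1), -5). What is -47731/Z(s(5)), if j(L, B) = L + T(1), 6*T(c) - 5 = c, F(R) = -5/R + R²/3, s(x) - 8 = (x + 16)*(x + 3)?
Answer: -143193/19 ≈ -7536.5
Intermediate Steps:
s(x) = 8 + (3 + x)*(16 + x) (s(x) = 8 + (x + 16)*(x + 3) = 8 + (16 + x)*(3 + x) = 8 + (3 + x)*(16 + x))
F(R) = -5/R + R²/3 (F(R) = -5/R + R²*(⅓) = -5/R + R²/3)
T(c) = ⅚ + c/6
j(L, B) = 1 + L (j(L, B) = L + (⅚ + (⅙)*1) = L + (⅚ + ⅙) = L + 1 = 1 + L)
Z(p) = 19/3 (Z(p) = 1 + (⅓)*(-15 + (-1)³)/(-1) = 1 + (⅓)*(-1)*(-15 - 1) = 1 + (⅓)*(-1)*(-16) = 1 + 16/3 = 19/3)
-47731/Z(s(5)) = -47731/19/3 = -47731*3/19 = -143193/19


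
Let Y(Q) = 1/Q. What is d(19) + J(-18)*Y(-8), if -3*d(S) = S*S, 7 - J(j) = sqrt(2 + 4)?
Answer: -2909/24 + sqrt(6)/8 ≈ -120.90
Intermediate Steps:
J(j) = 7 - sqrt(6) (J(j) = 7 - sqrt(2 + 4) = 7 - sqrt(6))
d(S) = -S**2/3 (d(S) = -S*S/3 = -S**2/3)
d(19) + J(-18)*Y(-8) = -1/3*19**2 + (7 - sqrt(6))/(-8) = -1/3*361 + (7 - sqrt(6))*(-1/8) = -361/3 + (-7/8 + sqrt(6)/8) = -2909/24 + sqrt(6)/8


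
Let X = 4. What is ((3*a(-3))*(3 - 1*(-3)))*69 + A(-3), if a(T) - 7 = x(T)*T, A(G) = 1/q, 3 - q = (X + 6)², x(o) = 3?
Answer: -240949/97 ≈ -2484.0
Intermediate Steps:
q = -97 (q = 3 - (4 + 6)² = 3 - 1*10² = 3 - 1*100 = 3 - 100 = -97)
A(G) = -1/97 (A(G) = 1/(-97) = -1/97)
a(T) = 7 + 3*T
((3*a(-3))*(3 - 1*(-3)))*69 + A(-3) = ((3*(7 + 3*(-3)))*(3 - 1*(-3)))*69 - 1/97 = ((3*(7 - 9))*(3 + 3))*69 - 1/97 = ((3*(-2))*6)*69 - 1/97 = -6*6*69 - 1/97 = -36*69 - 1/97 = -2484 - 1/97 = -240949/97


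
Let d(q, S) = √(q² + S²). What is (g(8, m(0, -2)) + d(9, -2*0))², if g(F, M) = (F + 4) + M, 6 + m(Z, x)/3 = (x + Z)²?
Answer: 225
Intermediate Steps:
m(Z, x) = -18 + 3*(Z + x)² (m(Z, x) = -18 + 3*(x + Z)² = -18 + 3*(Z + x)²)
g(F, M) = 4 + F + M (g(F, M) = (4 + F) + M = 4 + F + M)
d(q, S) = √(S² + q²)
(g(8, m(0, -2)) + d(9, -2*0))² = ((4 + 8 + (-18 + 3*(0 - 2)²)) + √((-2*0)² + 9²))² = ((4 + 8 + (-18 + 3*(-2)²)) + √(0² + 81))² = ((4 + 8 + (-18 + 3*4)) + √(0 + 81))² = ((4 + 8 + (-18 + 12)) + √81)² = ((4 + 8 - 6) + 9)² = (6 + 9)² = 15² = 225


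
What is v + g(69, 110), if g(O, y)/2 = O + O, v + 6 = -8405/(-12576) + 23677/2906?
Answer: 5094784001/18272928 ≈ 278.82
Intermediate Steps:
v = 51455873/18272928 (v = -6 + (-8405/(-12576) + 23677/2906) = -6 + (-8405*(-1/12576) + 23677*(1/2906)) = -6 + (8405/12576 + 23677/2906) = -6 + 161093441/18272928 = 51455873/18272928 ≈ 2.8160)
g(O, y) = 4*O (g(O, y) = 2*(O + O) = 2*(2*O) = 4*O)
v + g(69, 110) = 51455873/18272928 + 4*69 = 51455873/18272928 + 276 = 5094784001/18272928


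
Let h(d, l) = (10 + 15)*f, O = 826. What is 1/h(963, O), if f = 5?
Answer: 1/125 ≈ 0.0080000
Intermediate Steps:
h(d, l) = 125 (h(d, l) = (10 + 15)*5 = 25*5 = 125)
1/h(963, O) = 1/125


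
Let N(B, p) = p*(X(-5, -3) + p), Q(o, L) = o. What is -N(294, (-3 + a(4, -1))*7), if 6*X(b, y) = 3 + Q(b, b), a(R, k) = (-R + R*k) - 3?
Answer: -28910/3 ≈ -9636.7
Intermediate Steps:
a(R, k) = -3 - R + R*k
X(b, y) = ½ + b/6 (X(b, y) = (3 + b)/6 = ½ + b/6)
N(B, p) = p*(-⅓ + p) (N(B, p) = p*((½ + (⅙)*(-5)) + p) = p*((½ - ⅚) + p) = p*(-⅓ + p))
-N(294, (-3 + a(4, -1))*7) = -(-3 + (-3 - 1*4 + 4*(-1)))*7*(-⅓ + (-3 + (-3 - 1*4 + 4*(-1)))*7) = -(-3 + (-3 - 4 - 4))*7*(-⅓ + (-3 + (-3 - 4 - 4))*7) = -(-3 - 11)*7*(-⅓ + (-3 - 11)*7) = -(-14*7)*(-⅓ - 14*7) = -(-98)*(-⅓ - 98) = -(-98)*(-295)/3 = -1*28910/3 = -28910/3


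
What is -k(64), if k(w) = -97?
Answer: 97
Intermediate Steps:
-k(64) = -1*(-97) = 97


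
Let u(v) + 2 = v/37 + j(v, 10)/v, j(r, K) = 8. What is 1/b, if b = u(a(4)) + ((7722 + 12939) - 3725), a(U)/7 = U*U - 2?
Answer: 1813/30706292 ≈ 5.9043e-5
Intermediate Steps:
a(U) = -14 + 7*U² (a(U) = 7*(U*U - 2) = 7*(U² - 2) = 7*(-2 + U²) = -14 + 7*U²)
u(v) = -2 + 8/v + v/37 (u(v) = -2 + (v/37 + 8/v) = -2 + (8/v + v/37) = -2 + 8/v + v/37)
b = 30706292/1813 (b = (-2 + 8/(-14 + 7*4²) + (-14 + 7*4²)/37) + ((7722 + 12939) - 3725) = (-2 + 8/(-14 + 7*16) + (-14 + 7*16)/37) + (20661 - 3725) = (-2 + 8/(-14 + 112) + (-14 + 112)/37) + 16936 = (-2 + 8/98 + (1/37)*98) + 16936 = (-2 + 8*(1/98) + 98/37) + 16936 = (-2 + 4/49 + 98/37) + 16936 = 1324/1813 + 16936 = 30706292/1813 ≈ 16937.)
1/b = 1/(30706292/1813) = 1813/30706292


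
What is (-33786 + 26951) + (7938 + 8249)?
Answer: 9352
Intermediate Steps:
(-33786 + 26951) + (7938 + 8249) = -6835 + 16187 = 9352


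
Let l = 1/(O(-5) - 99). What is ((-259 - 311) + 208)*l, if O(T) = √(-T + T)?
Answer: 362/99 ≈ 3.6566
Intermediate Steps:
O(T) = 0 (O(T) = √0 = 0)
l = -1/99 (l = 1/(0 - 99) = 1/(-99) = -1/99 ≈ -0.010101)
((-259 - 311) + 208)*l = ((-259 - 311) + 208)*(-1/99) = (-570 + 208)*(-1/99) = -362*(-1/99) = 362/99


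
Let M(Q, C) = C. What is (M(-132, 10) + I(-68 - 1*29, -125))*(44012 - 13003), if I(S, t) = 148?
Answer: 4899422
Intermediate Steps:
(M(-132, 10) + I(-68 - 1*29, -125))*(44012 - 13003) = (10 + 148)*(44012 - 13003) = 158*31009 = 4899422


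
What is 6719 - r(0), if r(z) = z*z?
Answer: 6719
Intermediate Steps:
r(z) = z**2
6719 - r(0) = 6719 - 1*0**2 = 6719 - 1*0 = 6719 + 0 = 6719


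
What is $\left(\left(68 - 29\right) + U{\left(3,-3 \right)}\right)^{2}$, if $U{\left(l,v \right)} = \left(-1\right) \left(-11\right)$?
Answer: $2500$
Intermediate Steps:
$U{\left(l,v \right)} = 11$
$\left(\left(68 - 29\right) + U{\left(3,-3 \right)}\right)^{2} = \left(\left(68 - 29\right) + 11\right)^{2} = \left(39 + 11\right)^{2} = 50^{2} = 2500$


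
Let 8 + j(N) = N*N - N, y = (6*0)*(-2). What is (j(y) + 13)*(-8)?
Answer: -40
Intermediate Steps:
y = 0 (y = 0*(-2) = 0)
j(N) = -8 + N² - N (j(N) = -8 + (N*N - N) = -8 + (N² - N) = -8 + N² - N)
(j(y) + 13)*(-8) = ((-8 + 0² - 1*0) + 13)*(-8) = ((-8 + 0 + 0) + 13)*(-8) = (-8 + 13)*(-8) = 5*(-8) = -40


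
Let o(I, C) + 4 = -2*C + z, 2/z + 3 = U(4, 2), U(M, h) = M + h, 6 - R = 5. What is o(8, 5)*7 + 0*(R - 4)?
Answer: -280/3 ≈ -93.333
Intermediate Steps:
R = 1 (R = 6 - 1*5 = 6 - 5 = 1)
z = ⅔ (z = 2/(-3 + (4 + 2)) = 2/(-3 + 6) = 2/3 = 2*(⅓) = ⅔ ≈ 0.66667)
o(I, C) = -10/3 - 2*C (o(I, C) = -4 + (-2*C + ⅔) = -4 + (⅔ - 2*C) = -10/3 - 2*C)
o(8, 5)*7 + 0*(R - 4) = (-10/3 - 2*5)*7 + 0*(1 - 4) = (-10/3 - 10)*7 + 0*(-3) = -40/3*7 + 0 = -280/3 + 0 = -280/3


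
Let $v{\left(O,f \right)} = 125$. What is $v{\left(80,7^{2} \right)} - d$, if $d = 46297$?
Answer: $-46172$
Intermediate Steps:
$v{\left(80,7^{2} \right)} - d = 125 - 46297 = -46172$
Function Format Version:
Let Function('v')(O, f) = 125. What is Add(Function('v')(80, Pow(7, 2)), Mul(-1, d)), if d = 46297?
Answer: -46172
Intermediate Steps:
Add(Function('v')(80, Pow(7, 2)), Mul(-1, d)) = Add(125, Mul(-1, 46297)) = Add(125, -46297) = -46172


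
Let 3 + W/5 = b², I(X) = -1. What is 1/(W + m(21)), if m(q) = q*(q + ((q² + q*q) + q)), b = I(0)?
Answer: 1/19394 ≈ 5.1562e-5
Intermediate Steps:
b = -1
W = -10 (W = -15 + 5*(-1)² = -15 + 5*1 = -15 + 5 = -10)
m(q) = q*(2*q + 2*q²) (m(q) = q*(q + ((q² + q²) + q)) = q*(q + (2*q² + q)) = q*(q + (q + 2*q²)) = q*(2*q + 2*q²))
1/(W + m(21)) = 1/(-10 + 2*21²*(1 + 21)) = 1/(-10 + 2*441*22) = 1/(-10 + 19404) = 1/19394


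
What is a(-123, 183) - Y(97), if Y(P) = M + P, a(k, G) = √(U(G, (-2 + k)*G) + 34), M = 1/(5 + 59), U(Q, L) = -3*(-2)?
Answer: -6209/64 + 2*√10 ≈ -90.691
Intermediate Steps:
U(Q, L) = 6
M = 1/64 ≈ 0.015625
a(k, G) = 2*√10 (a(k, G) = √(6 + 34) = √40 = 2*√10)
Y(P) = 1/64 + P
a(-123, 183) - Y(97) = 2*√10 - (1/64 + 97) = 2*√10 - 1*6209/64 = 2*√10 - 6209/64 = -6209/64 + 2*√10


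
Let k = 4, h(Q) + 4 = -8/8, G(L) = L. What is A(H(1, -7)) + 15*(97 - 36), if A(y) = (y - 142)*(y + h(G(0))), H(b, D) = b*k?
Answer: 1053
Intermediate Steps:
h(Q) = -5 (h(Q) = -4 - 8/8 = -4 - 8*⅛ = -4 - 1 = -5)
H(b, D) = 4*b (H(b, D) = b*4 = 4*b)
A(y) = (-142 + y)*(-5 + y) (A(y) = (y - 142)*(y - 5) = (-142 + y)*(-5 + y))
A(H(1, -7)) + 15*(97 - 36) = (710 + (4*1)² - 588) + 15*(97 - 36) = (710 + 4² - 147*4) + 15*61 = (710 + 16 - 588) + 915 = 138 + 915 = 1053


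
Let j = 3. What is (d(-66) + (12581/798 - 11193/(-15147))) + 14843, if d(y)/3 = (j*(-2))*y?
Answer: 21552344323/1343034 ≈ 16048.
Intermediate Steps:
d(y) = -18*y (d(y) = 3*((3*(-2))*y) = 3*(-6*y) = -18*y)
(d(-66) + (12581/798 - 11193/(-15147))) + 14843 = (-18*(-66) + (12581/798 - 11193/(-15147))) + 14843 = (1188 + (12581*(1/798) - 11193*(-1/15147))) + 14843 = (1188 + (12581/798 + 3731/5049)) + 14843 = (1188 + 22166269/1343034) + 14843 = 1617690661/1343034 + 14843 = 21552344323/1343034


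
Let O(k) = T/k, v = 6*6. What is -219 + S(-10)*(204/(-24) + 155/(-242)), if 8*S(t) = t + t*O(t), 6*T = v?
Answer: -25946/121 ≈ -214.43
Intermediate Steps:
v = 36
T = 6 (T = (1/6)*36 = 6)
O(k) = 6/k
S(t) = 3/4 + t/8 (S(t) = (t + t*(6/t))/8 = (t + 6)/8 = (6 + t)/8 = 3/4 + t/8)
-219 + S(-10)*(204/(-24) + 155/(-242)) = -219 + (3/4 + (1/8)*(-10))*(204/(-24) + 155/(-242)) = -219 + (3/4 - 5/4)*(204*(-1/24) + 155*(-1/242)) = -219 - (-17/2 - 155/242)/2 = -219 - 1/2*(-1106/121) = -219 + 553/121 = -25946/121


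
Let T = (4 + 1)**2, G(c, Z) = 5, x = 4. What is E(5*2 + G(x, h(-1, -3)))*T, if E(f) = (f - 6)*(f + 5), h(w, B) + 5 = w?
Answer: 4500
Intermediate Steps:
h(w, B) = -5 + w
T = 25 (T = 5**2 = 25)
E(f) = (-6 + f)*(5 + f)
E(5*2 + G(x, h(-1, -3)))*T = (-30 + (5*2 + 5)**2 - (5*2 + 5))*25 = (-30 + (10 + 5)**2 - (10 + 5))*25 = (-30 + 15**2 - 1*15)*25 = (-30 + 225 - 15)*25 = 180*25 = 4500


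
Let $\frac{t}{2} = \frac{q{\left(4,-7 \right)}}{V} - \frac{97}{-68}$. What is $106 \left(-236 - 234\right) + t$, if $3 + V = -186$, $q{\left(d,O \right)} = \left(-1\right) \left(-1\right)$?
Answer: $- \frac{320125055}{6426} \approx -49817.0$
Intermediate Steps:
$q{\left(d,O \right)} = 1$
$V = -189$ ($V = -3 - 186 = -189$)
$t = \frac{18265}{6426}$ ($t = 2 \left(1 \frac{1}{-189} - \frac{97}{-68}\right) = 2 \left(1 \left(- \frac{1}{189}\right) - - \frac{97}{68}\right) = 2 \left(- \frac{1}{189} + \frac{97}{68}\right) = 2 \cdot \frac{18265}{12852} = \frac{18265}{6426} \approx 2.8424$)
$106 \left(-236 - 234\right) + t = 106 \left(-236 - 234\right) + \frac{18265}{6426} = 106 \left(-470\right) + \frac{18265}{6426} = -49820 + \frac{18265}{6426} = - \frac{320125055}{6426}$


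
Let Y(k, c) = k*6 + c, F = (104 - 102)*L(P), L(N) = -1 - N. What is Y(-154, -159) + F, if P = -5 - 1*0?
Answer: -1075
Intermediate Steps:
P = -5 (P = -5 + 0 = -5)
F = 8 (F = (104 - 102)*(-1 - 1*(-5)) = 2*(-1 + 5) = 2*4 = 8)
Y(k, c) = c + 6*k (Y(k, c) = 6*k + c = c + 6*k)
Y(-154, -159) + F = (-159 + 6*(-154)) + 8 = (-159 - 924) + 8 = -1083 + 8 = -1075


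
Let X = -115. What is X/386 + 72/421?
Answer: -20623/162506 ≈ -0.12691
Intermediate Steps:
X/386 + 72/421 = -115/386 + 72/421 = -20623/162506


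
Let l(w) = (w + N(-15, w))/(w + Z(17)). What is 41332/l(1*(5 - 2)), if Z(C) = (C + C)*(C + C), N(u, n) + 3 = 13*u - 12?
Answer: -47903788/207 ≈ -2.3142e+5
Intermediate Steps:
N(u, n) = -15 + 13*u (N(u, n) = -3 + (13*u - 12) = -3 + (-12 + 13*u) = -15 + 13*u)
Z(C) = 4*C² (Z(C) = (2*C)*(2*C) = 4*C²)
l(w) = (-210 + w)/(1156 + w) (l(w) = (w + (-15 + 13*(-15)))/(w + 4*17²) = (w + (-15 - 195))/(w + 4*289) = (w - 210)/(w + 1156) = (-210 + w)/(1156 + w))
41332/l(1*(5 - 2)) = 41332/(((-210 + 1*(5 - 2))/(1156 + 1*(5 - 2)))) = 41332/(((-210 + 1*3)/(1156 + 1*3))) = 41332/(((-210 + 3)/(1156 + 3))) = 41332/((-207/1159)) = 41332/(((1/1159)*(-207))) = 41332/(-207/1159) = 41332*(-1159/207) = -47903788/207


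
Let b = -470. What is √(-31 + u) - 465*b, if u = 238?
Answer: 218550 + 3*√23 ≈ 2.1856e+5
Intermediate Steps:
√(-31 + u) - 465*b = √(-31 + 238) - 465*(-470) = √207 + 218550 = 3*√23 + 218550 = 218550 + 3*√23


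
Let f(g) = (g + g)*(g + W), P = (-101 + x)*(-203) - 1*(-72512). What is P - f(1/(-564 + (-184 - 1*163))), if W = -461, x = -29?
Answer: 82080006798/829921 ≈ 98901.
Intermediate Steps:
P = 98902 (P = (-101 - 29)*(-203) - 1*(-72512) = -130*(-203) + 72512 = 26390 + 72512 = 98902)
f(g) = 2*g*(-461 + g) (f(g) = (g + g)*(g - 461) = (2*g)*(-461 + g) = 2*g*(-461 + g))
P - f(1/(-564 + (-184 - 1*163))) = 98902 - 2*(-461 + 1/(-564 + (-184 - 1*163)))/(-564 + (-184 - 1*163)) = 98902 - 2*(-461 + 1/(-564 + (-184 - 163)))/(-564 + (-184 - 163)) = 98902 - 2*(-461 + 1/(-564 - 347))/(-564 - 347) = 98902 - 2*(-461 + 1/(-911))/(-911) = 98902 - 2*(-1)*(-461 - 1/911)/911 = 98902 - 2*(-1)*(-419972)/(911*911) = 98902 - 1*839944/829921 = 98902 - 839944/829921 = 82080006798/829921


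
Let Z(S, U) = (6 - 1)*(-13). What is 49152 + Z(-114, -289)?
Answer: 49087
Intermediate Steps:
Z(S, U) = -65 (Z(S, U) = 5*(-13) = -65)
49152 + Z(-114, -289) = 49152 - 65 = 49087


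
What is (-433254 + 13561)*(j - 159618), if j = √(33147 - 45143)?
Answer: 66990557274 - 839386*I*√2999 ≈ 6.6991e+10 - 4.5967e+7*I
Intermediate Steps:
j = 2*I*√2999 (j = √(-11996) = 2*I*√2999 ≈ 109.53*I)
(-433254 + 13561)*(j - 159618) = (-433254 + 13561)*(2*I*√2999 - 159618) = -419693*(-159618 + 2*I*√2999) = 66990557274 - 839386*I*√2999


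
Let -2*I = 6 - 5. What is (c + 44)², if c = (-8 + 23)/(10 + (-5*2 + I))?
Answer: 196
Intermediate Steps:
I = -½ (I = -(6 - 5)/2 = -½*1 = -½ ≈ -0.50000)
c = -30 (c = (-8 + 23)/(10 + (-5*2 - ½)) = 15/(10 + (-10 - ½)) = 15/(10 - 21/2) = 15/(-½) = 15*(-2) = -30)
(c + 44)² = (-30 + 44)² = 14² = 196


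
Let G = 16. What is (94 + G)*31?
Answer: 3410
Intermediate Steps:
(94 + G)*31 = (94 + 16)*31 = 110*31 = 3410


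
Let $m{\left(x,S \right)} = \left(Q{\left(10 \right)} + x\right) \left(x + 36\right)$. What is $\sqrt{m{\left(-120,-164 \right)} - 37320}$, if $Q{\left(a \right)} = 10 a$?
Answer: $18 i \sqrt{110} \approx 188.79 i$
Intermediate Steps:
$m{\left(x,S \right)} = \left(36 + x\right) \left(100 + x\right)$ ($m{\left(x,S \right)} = \left(10 \cdot 10 + x\right) \left(x + 36\right) = \left(100 + x\right) \left(36 + x\right) = \left(36 + x\right) \left(100 + x\right)$)
$\sqrt{m{\left(-120,-164 \right)} - 37320} = \sqrt{\left(3600 + \left(-120\right)^{2} + 136 \left(-120\right)\right) - 37320} = \sqrt{\left(3600 + 14400 - 16320\right) - 37320} = \sqrt{1680 - 37320} = \sqrt{-35640} = 18 i \sqrt{110}$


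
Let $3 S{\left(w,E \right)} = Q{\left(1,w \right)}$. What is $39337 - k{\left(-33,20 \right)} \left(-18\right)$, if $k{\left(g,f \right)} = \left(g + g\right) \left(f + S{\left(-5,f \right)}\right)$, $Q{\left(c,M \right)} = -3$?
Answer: $16765$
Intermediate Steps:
$S{\left(w,E \right)} = -1$ ($S{\left(w,E \right)} = \frac{1}{3} \left(-3\right) = -1$)
$k{\left(g,f \right)} = 2 g \left(-1 + f\right)$ ($k{\left(g,f \right)} = \left(g + g\right) \left(f - 1\right) = 2 g \left(-1 + f\right)$)
$39337 - k{\left(-33,20 \right)} \left(-18\right) = 39337 - 2 \left(-33\right) \left(-1 + 20\right) \left(-18\right) = 39337 - 2 \left(-33\right) 19 \left(-18\right) = 39337 - \left(-1254\right) \left(-18\right) = 39337 - 22572 = 16765$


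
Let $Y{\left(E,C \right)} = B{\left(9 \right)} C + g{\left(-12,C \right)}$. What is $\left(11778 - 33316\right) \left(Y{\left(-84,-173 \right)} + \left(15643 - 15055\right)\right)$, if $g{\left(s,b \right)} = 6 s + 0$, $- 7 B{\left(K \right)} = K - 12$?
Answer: $- \frac{66617034}{7} \approx -9.5167 \cdot 10^{6}$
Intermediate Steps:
$B{\left(K \right)} = \frac{12}{7} - \frac{K}{7}$ ($B{\left(K \right)} = - \frac{K - 12}{7} = - \frac{-12 + K}{7} = \frac{12}{7} - \frac{K}{7}$)
$g{\left(s,b \right)} = 6 s$
$Y{\left(E,C \right)} = -72 + \frac{3 C}{7}$ ($Y{\left(E,C \right)} = \left(\frac{12}{7} - \frac{9}{7}\right) C + 6 \left(-12\right) = \left(\frac{12}{7} - \frac{9}{7}\right) C - 72 = \frac{3 C}{7} - 72 = -72 + \frac{3 C}{7}$)
$\left(11778 - 33316\right) \left(Y{\left(-84,-173 \right)} + \left(15643 - 15055\right)\right) = \left(11778 - 33316\right) \left(\left(-72 + \frac{3}{7} \left(-173\right)\right) + \left(15643 - 15055\right)\right) = - 21538 \left(\left(-72 - \frac{519}{7}\right) + \left(15643 - 15055\right)\right) = - 21538 \left(- \frac{1023}{7} + 588\right) = \left(-21538\right) \frac{3093}{7} = - \frac{66617034}{7}$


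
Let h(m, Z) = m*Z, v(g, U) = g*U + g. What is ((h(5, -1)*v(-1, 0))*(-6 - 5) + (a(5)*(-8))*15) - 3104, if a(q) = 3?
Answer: -3519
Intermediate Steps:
v(g, U) = g + U*g (v(g, U) = U*g + g = g + U*g)
h(m, Z) = Z*m
((h(5, -1)*v(-1, 0))*(-6 - 5) + (a(5)*(-8))*15) - 3104 = (((-1*5)*(-(1 + 0)))*(-6 - 5) + (3*(-8))*15) - 3104 = (-(-5)*(-11) - 24*15) - 3104 = (-5*(-1)*(-11) - 360) - 3104 = (5*(-11) - 360) - 3104 = (-55 - 360) - 3104 = -415 - 3104 = -3519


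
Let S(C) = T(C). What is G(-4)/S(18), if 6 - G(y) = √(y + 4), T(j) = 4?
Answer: 3/2 ≈ 1.5000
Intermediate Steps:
S(C) = 4
G(y) = 6 - √(4 + y) (G(y) = 6 - √(y + 4) = 6 - √(4 + y))
G(-4)/S(18) = (6 - √(4 - 4))/4 = (6 - √0)/4 = (6 - 1*0)/4 = (6 + 0)/4 = (¼)*6 = 3/2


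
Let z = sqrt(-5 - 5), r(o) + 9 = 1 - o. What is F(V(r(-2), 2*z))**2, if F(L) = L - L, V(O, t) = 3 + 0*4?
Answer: 0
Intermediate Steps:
r(o) = -8 - o (r(o) = -9 + (1 - o) = -8 - o)
z = I*sqrt(10) (z = sqrt(-10) = I*sqrt(10) ≈ 3.1623*I)
V(O, t) = 3 (V(O, t) = 3 + 0 = 3)
F(L) = 0
F(V(r(-2), 2*z))**2 = 0**2 = 0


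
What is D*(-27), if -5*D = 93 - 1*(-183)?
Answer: 7452/5 ≈ 1490.4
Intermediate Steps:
D = -276/5 (D = -(93 - 1*(-183))/5 = -(93 + 183)/5 = -⅕*276 = -276/5 ≈ -55.200)
D*(-27) = -276/5*(-27) = 7452/5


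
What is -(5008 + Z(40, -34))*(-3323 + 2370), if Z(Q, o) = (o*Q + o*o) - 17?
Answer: 4562011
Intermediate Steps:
Z(Q, o) = -17 + o² + Q*o (Z(Q, o) = (Q*o + o²) - 17 = (o² + Q*o) - 17 = -17 + o² + Q*o)
-(5008 + Z(40, -34))*(-3323 + 2370) = -(5008 + (-17 + (-34)² + 40*(-34)))*(-3323 + 2370) = -(5008 + (-17 + 1156 - 1360))*(-953) = -(5008 - 221)*(-953) = -4787*(-953) = -1*(-4562011) = 4562011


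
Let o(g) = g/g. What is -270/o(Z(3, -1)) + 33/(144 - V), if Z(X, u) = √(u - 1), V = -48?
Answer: -17269/64 ≈ -269.83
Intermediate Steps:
Z(X, u) = √(-1 + u)
o(g) = 1
-270/o(Z(3, -1)) + 33/(144 - V) = -270/1 + 33/(144 - 1*(-48)) = -270*1 + 33/(144 + 48) = -270 + 33/192 = -270 + 33*(1/192) = -270 + 11/64 = -17269/64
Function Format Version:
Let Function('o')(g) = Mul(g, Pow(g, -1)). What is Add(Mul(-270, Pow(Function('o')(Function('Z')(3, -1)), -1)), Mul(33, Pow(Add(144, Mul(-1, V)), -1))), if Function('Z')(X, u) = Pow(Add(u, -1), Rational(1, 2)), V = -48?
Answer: Rational(-17269, 64) ≈ -269.83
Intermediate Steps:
Function('Z')(X, u) = Pow(Add(-1, u), Rational(1, 2))
Function('o')(g) = 1
Add(Mul(-270, Pow(Function('o')(Function('Z')(3, -1)), -1)), Mul(33, Pow(Add(144, Mul(-1, V)), -1))) = Add(Mul(-270, Pow(1, -1)), Mul(33, Pow(Add(144, Mul(-1, -48)), -1))) = Add(Mul(-270, 1), Mul(33, Pow(Add(144, 48), -1))) = Add(-270, Mul(33, Pow(192, -1))) = Add(-270, Mul(33, Rational(1, 192))) = Add(-270, Rational(11, 64)) = Rational(-17269, 64)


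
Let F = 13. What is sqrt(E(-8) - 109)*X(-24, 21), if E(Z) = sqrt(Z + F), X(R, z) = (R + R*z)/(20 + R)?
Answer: 132*sqrt(-109 + sqrt(5)) ≈ 1363.9*I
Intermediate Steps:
X(R, z) = (R + R*z)/(20 + R)
E(Z) = sqrt(13 + Z) (E(Z) = sqrt(Z + 13) = sqrt(13 + Z))
sqrt(E(-8) - 109)*X(-24, 21) = sqrt(sqrt(13 - 8) - 109)*(-24*(1 + 21)/(20 - 24)) = sqrt(sqrt(5) - 109)*(-24*22/(-4)) = sqrt(-109 + sqrt(5))*(-24*(-1/4)*22) = sqrt(-109 + sqrt(5))*132 = 132*sqrt(-109 + sqrt(5))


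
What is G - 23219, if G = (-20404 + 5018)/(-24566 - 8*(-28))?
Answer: -282590756/12171 ≈ -23218.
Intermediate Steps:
G = 7693/12171 (G = -15386/(-24566 + 224) = -15386/(-24342) = -15386*(-1/24342) = 7693/12171 ≈ 0.63208)
G - 23219 = 7693/12171 - 23219 = -282590756/12171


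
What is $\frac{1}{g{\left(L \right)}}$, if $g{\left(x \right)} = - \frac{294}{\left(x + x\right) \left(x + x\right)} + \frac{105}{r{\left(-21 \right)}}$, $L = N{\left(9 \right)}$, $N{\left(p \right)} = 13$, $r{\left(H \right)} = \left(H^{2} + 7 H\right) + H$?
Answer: $- \frac{338}{17} \approx -19.882$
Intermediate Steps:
$r{\left(H \right)} = H^{2} + 8 H$
$L = 13$
$g{\left(x \right)} = \frac{5}{13} - \frac{147}{2 x^{2}}$ ($g{\left(x \right)} = - \frac{294}{\left(x + x\right) \left(x + x\right)} + \frac{105}{\left(-21\right) \left(8 - 21\right)} = - \frac{294}{2 x 2 x} + \frac{105}{\left(-21\right) \left(-13\right)} = - \frac{294}{4 x^{2}} + \frac{105}{273} = - 294 \frac{1}{4 x^{2}} + 105 \cdot \frac{1}{273} = - \frac{147}{2 x^{2}} + \frac{5}{13} = \frac{5}{13} - \frac{147}{2 x^{2}}$)
$\frac{1}{g{\left(L \right)}} = \frac{1}{\frac{5}{13} - \frac{147}{2 \cdot 169}} = \frac{1}{\frac{5}{13} - \frac{147}{338}} = \frac{1}{- \frac{17}{338}} = - \frac{338}{17}$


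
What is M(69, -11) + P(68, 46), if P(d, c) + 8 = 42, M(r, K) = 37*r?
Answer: 2587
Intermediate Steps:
P(d, c) = 34 (P(d, c) = -8 + 42 = 34)
M(69, -11) + P(68, 46) = 37*69 + 34 = 2553 + 34 = 2587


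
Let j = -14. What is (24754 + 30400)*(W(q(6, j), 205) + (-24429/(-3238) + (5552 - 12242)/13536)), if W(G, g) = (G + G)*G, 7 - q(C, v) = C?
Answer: 911575797935/1826232 ≈ 4.9916e+5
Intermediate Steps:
q(C, v) = 7 - C
W(G, g) = 2*G**2 (W(G, g) = (2*G)*G = 2*G**2)
(24754 + 30400)*(W(q(6, j), 205) + (-24429/(-3238) + (5552 - 12242)/13536)) = (24754 + 30400)*(2*(7 - 1*6)**2 + (-24429/(-3238) + (5552 - 12242)/13536)) = 55154*(2*(7 - 6)**2 + (-24429*(-1/3238) - 6690*1/13536)) = 55154*(2*1**2 + (24429/3238 - 1115/2256)) = 55154*(2*1 + 25750727/3652464) = 55154*(2 + 25750727/3652464) = 55154*(33055655/3652464) = 911575797935/1826232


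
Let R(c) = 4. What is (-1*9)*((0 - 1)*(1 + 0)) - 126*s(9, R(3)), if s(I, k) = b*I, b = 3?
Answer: -3393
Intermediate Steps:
s(I, k) = 3*I
(-1*9)*((0 - 1)*(1 + 0)) - 126*s(9, R(3)) = (-1*9)*((0 - 1)*(1 + 0)) - 378*9 = -(-9) - 126*27 = -9*(-1) - 3402 = 9 - 3402 = -3393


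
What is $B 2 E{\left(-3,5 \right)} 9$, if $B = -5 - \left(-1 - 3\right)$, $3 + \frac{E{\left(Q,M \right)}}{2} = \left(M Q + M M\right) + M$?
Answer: $-432$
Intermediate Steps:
$E{\left(Q,M \right)} = -6 + 2 M + 2 M^{2} + 2 M Q$ ($E{\left(Q,M \right)} = -6 + 2 \left(\left(M Q + M M\right) + M\right) = -6 + 2 \left(\left(M Q + M^{2}\right) + M\right) = -6 + 2 \left(\left(M^{2} + M Q\right) + M\right) = -6 + 2 \left(M + M^{2} + M Q\right) = -6 + \left(2 M + 2 M^{2} + 2 M Q\right) = -6 + 2 M + 2 M^{2} + 2 M Q$)
$B = -1$ ($B = -5 - -4 = -5 + 4 = -1$)
$B 2 E{\left(-3,5 \right)} 9 = \left(-1\right) 2 \left(-6 + 2 \cdot 5 + 2 \cdot 5^{2} + 2 \cdot 5 \left(-3\right)\right) 9 = - 2 \left(-6 + 10 + 2 \cdot 25 - 30\right) 9 = - 2 \left(-6 + 10 + 50 - 30\right) 9 = \left(-2\right) 24 \cdot 9 = \left(-48\right) 9 = -432$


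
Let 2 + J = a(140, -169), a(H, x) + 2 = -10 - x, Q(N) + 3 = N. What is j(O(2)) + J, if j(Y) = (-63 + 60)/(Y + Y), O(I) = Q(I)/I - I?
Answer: 778/5 ≈ 155.60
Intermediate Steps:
Q(N) = -3 + N
a(H, x) = -12 - x (a(H, x) = -2 + (-10 - x) = -12 - x)
O(I) = -I + (-3 + I)/I (O(I) = (-3 + I)/I - I = -I + (-3 + I)/I)
J = 155 (J = -2 + (-12 - 1*(-169)) = -2 + (-12 + 169) = -2 + 157 = 155)
j(Y) = -3/(2*Y) (j(Y) = -3*1/(2*Y) = -3/(2*Y))
j(O(2)) + J = -3/(2*(1 - 1*2 - 3/2)) + 155 = -3/(2*(1 - 2 - 3*½)) + 155 = -3/(2*(1 - 2 - 3/2)) + 155 = -3/(2*(-5/2)) + 155 = -3/2*(-⅖) + 155 = ⅗ + 155 = 778/5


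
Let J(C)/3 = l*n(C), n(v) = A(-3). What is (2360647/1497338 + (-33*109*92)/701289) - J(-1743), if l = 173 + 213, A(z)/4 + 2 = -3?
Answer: 8106901345789597/350022222894 ≈ 23161.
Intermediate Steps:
A(z) = -20 (A(z) = -8 + 4*(-3) = -8 - 12 = -20)
n(v) = -20
l = 386
J(C) = -23160 (J(C) = 3*(386*(-20)) = 3*(-7720) = -23160)
(2360647/1497338 + (-33*109*92)/701289) - J(-1743) = (2360647/1497338 + (-33*109*92)/701289) - 1*(-23160) = (2360647*(1/1497338) - 3597*92*(1/701289)) + 23160 = (2360647/1497338 - 330924*1/701289) + 23160 = (2360647/1497338 - 110308/233763) + 23160 = 386663564557/350022222894 + 23160 = 8106901345789597/350022222894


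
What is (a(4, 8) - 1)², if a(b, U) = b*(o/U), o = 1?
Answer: ¼ ≈ 0.25000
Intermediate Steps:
a(b, U) = b/U (a(b, U) = b*(1/U) = b/U)
(a(4, 8) - 1)² = (4/8 - 1)² = (4*(⅛) - 1)² = (½ - 1)² = (-½)² = ¼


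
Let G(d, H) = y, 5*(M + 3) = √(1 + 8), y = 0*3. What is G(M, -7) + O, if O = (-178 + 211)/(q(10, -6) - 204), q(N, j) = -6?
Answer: -11/70 ≈ -0.15714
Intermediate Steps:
y = 0
M = -12/5 (M = -3 + √(1 + 8)/5 = -3 + √9/5 = -3 + (⅕)*3 = -3 + ⅗ = -12/5 ≈ -2.4000)
G(d, H) = 0
O = -11/70 (O = (-178 + 211)/(-6 - 204) = 33/(-210) = 33*(-1/210) = -11/70 ≈ -0.15714)
G(M, -7) + O = 0 - 11/70 = -11/70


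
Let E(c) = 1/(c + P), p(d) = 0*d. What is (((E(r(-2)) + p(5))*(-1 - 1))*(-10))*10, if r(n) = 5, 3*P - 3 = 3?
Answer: 200/7 ≈ 28.571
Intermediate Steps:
P = 2 (P = 1 + (1/3)*3 = 1 + 1 = 2)
p(d) = 0
E(c) = 1/(2 + c) (E(c) = 1/(c + 2) = 1/(2 + c))
(((E(r(-2)) + p(5))*(-1 - 1))*(-10))*10 = (((1/(2 + 5) + 0)*(-1 - 1))*(-10))*10 = (((1/7 + 0)*(-2))*(-10))*10 = (((1/7)*(-2))*(-10))*10 = -2/7*(-10)*10 = (20/7)*10 = 200/7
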